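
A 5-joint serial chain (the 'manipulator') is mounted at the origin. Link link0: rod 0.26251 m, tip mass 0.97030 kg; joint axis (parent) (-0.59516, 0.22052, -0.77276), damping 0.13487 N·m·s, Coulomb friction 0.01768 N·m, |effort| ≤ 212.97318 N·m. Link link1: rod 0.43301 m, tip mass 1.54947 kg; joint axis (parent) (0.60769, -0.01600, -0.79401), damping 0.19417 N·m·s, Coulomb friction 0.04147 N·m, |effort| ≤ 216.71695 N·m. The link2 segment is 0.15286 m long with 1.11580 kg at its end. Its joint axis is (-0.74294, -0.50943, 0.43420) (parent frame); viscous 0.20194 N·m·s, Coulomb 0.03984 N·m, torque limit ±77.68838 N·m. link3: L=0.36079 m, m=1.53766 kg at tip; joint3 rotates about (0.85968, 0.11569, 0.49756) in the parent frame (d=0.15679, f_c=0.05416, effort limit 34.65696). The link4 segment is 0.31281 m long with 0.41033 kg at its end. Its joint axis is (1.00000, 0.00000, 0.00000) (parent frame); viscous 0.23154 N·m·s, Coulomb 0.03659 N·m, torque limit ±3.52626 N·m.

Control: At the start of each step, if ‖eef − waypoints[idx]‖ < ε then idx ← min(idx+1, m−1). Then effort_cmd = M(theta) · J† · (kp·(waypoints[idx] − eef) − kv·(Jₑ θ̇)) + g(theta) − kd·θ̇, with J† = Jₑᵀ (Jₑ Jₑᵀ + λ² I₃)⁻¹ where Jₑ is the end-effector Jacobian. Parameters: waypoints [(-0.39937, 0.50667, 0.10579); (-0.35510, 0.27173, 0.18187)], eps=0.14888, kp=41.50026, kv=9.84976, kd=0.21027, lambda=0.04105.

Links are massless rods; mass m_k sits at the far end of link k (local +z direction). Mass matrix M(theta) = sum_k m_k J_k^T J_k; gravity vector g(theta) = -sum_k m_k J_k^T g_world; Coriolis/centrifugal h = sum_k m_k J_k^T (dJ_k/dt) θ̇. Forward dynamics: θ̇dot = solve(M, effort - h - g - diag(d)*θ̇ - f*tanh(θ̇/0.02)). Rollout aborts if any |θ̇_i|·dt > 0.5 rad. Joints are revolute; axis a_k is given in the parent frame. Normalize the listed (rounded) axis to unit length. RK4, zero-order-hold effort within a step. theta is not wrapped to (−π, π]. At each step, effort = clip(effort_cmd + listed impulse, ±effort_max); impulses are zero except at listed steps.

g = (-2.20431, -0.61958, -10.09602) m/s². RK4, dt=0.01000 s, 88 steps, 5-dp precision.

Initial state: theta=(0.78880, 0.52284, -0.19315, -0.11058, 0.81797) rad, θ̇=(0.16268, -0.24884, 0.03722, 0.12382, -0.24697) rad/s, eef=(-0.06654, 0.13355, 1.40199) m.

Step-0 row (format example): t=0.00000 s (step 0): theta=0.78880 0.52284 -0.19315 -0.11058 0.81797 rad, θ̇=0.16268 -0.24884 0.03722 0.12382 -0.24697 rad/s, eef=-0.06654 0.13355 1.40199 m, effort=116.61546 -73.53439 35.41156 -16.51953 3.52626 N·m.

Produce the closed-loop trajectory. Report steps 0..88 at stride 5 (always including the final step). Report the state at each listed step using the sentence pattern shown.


t=0.05000 s (step 5): theta=0.90048 0.47414 -0.24880 -0.00453 0.92480 rad, θ̇=3.88346 -1.36267 -1.74594 3.97911 3.37288 rad/s, eef=-0.06487 0.16199 1.34997 m, effort=40.40948 -23.88709 10.80601 -4.28817 2.03628 N·m.
t=0.10000 s (step 10): theta=1.13714 0.41950 -0.33722 0.24793 1.07713 rad, θ̇=5.25983 -0.66119 -1.77714 5.58289 2.50811 rad/s, eef=-0.06678 0.22427 1.21954 m, effort=-13.10015 10.18549 -6.08331 3.79702 0.67832 N·m.
t=0.15000 s (step 15): theta=1.39822 0.40812 -0.43958 0.50751 1.17303 rad, θ̇=4.97463 0.10878 -2.44868 4.55419 1.34724 rad/s, eef=-0.06782 0.30261 1.05204 m, effort=-34.90903 18.79933 -8.80914 4.35489 -0.68453 N·m.
t=0.20000 s (step 20): theta=1.61971 0.42194 -0.58466 0.69548 1.21282 rad, θ̇=3.80711 0.39783 -3.30372 2.99836 0.25980 rad/s, eef=-0.07357 0.37493 0.87747 m, effort=-39.59121 14.36827 -3.82324 1.30189 -1.47434 N·m.
t=0.25000 s (step 25): theta=1.77544 0.44679 -0.75967 0.81429 1.20449 rad, θ̇=2.42446 0.60496 -3.60012 1.82676 -0.53179 rad/s, eef=-0.08691 0.42890 0.71250 m, effort=-37.06441 5.95609 3.36341 -2.62660 -1.74765 N·m.
t=0.30000 s (step 30): theta=1.86454 0.48401 -0.93464 0.88573 1.16497 rad, θ̇=1.17678 0.89644 -3.33071 1.08769 -0.99956 rad/s, eef=-0.10687 0.46320 0.56510 m, effort=-32.26369 -2.03695 9.58307 -5.92408 -1.70553 N·m.
t=0.35000 s (step 35): theta=1.89758 0.53731 -1.08673 0.92785 1.10992 rad, θ̇=0.19110 1.23832 -2.71855 0.63054 -1.15981 rad/s, eef=-0.13075 0.48173 0.43971 m, effort=-27.19461 -8.07640 13.62328 -8.03554 -1.52621 N·m.
t=0.40000 s (step 40): theta=1.88844 0.60752 -1.20386 0.95144 1.05306 rad, θ̇=-0.51172 1.56241 -1.95557 0.33164 -1.08505 rad/s, eef=-0.15602 0.48952 0.33804 m, effort=-22.38140 -12.10465 15.45790 -8.96152 -1.29550 N·m.
t=0.45000 s (step 45): theta=1.85070 0.69218 -1.28229 0.96220 1.00398 rad, θ̇=-0.95983 1.80867 -1.18927 0.10777 -0.86258 rad/s, eef=-0.18152 0.49120 0.25956 m, effort=-17.89427 -14.60087 15.62387 -8.96344 -1.04401 N·m.
t=0.50000 s (step 50): theta=1.79597 0.78644 -1.32426 0.96316 0.96766 rad, θ̇=-1.19703 1.94740 -0.49400 -0.04511 -0.59607 rad/s, eef=-0.20722 0.49029 0.20192 m, effort=-13.59876 -16.05916 14.76952 -8.40684 -0.78223 N·m.
t=0.55000 s (step 55): theta=1.73371 0.88463 -1.33467 0.95799 0.94427 rad, θ̇=-1.27317 1.95668 0.03853 -0.16733 -0.34242 rad/s, eef=-0.23349 0.48868 0.16156 m, effort=-9.85368 -16.85193 13.51358 -7.59750 -0.53084 N·m.
t=0.60000 s (step 60): theta=1.67020 0.97958 -1.32513 0.94567 0.93267 rad, θ̇=-1.25377 1.82894 0.32239 -0.31417 -0.13235 rad/s, eef=-0.25980 0.48830 0.13422 m, effort=-15.61948 -24.63252 14.78499 -5.32246 0.37791 N·m.
t=0.65000 s (step 65): theta=1.60380 1.05416 -1.30417 0.94243 0.93703 rad, θ̇=-1.37528 1.18270 0.46288 0.11064 0.23752 rad/s, eef=-0.28413 0.47940 0.11993 m, effort=-10.32403 -21.43271 12.55984 -5.16309 0.27951 N·m.
t=0.70000 s (step 70): theta=1.53485 1.10085 -1.28158 0.95193 0.95270 rad, θ̇=-1.36649 0.71153 0.43124 0.24376 0.36421 rad/s, eef=-0.30567 0.45959 0.11721 m, effort=-6.37839 -18.84788 10.91119 -4.83144 0.28860 N·m.
t=0.75000 s (step 75): theta=1.46848 1.12768 -1.26173 0.96485 0.97179 rad, θ̇=-1.27918 0.38070 0.35866 0.26063 0.38877 rad/s, eef=-0.32473 0.43541 0.12132 m, effort=-3.41546 -16.83707 9.70880 -4.54015 0.32378 N·m.
t=0.80000 s (step 80): theta=1.40768 1.14059 -1.24596 0.97716 0.99084 rad, θ̇=-1.14826 0.14887 0.27073 0.22750 0.36858 rad/s, eef=-0.34116 0.41029 0.12896 m, effort=-1.32747 -15.33794 8.87456 -4.33145 0.35817 N·m.
t=0.85000 s (step 85): theta=1.35401 1.14376 -1.23467 0.98742 1.00831 rad, θ̇=-0.99679 -0.01166 0.18265 0.18397 0.32812 rad/s, eef=-0.35480 0.38613 0.13793 m, effort=0.05131 -14.25614 8.33174 -4.20868 0.38251 N·m.
t=0.88000 s (step 88): theta=1.32553 1.14241 -1.22980 0.99266 1.01776 rad, θ̇=-0.90150 -0.07644 0.14229 0.16571 0.30088 rad/s, eef=-0.36160 0.37251 0.14335 m.


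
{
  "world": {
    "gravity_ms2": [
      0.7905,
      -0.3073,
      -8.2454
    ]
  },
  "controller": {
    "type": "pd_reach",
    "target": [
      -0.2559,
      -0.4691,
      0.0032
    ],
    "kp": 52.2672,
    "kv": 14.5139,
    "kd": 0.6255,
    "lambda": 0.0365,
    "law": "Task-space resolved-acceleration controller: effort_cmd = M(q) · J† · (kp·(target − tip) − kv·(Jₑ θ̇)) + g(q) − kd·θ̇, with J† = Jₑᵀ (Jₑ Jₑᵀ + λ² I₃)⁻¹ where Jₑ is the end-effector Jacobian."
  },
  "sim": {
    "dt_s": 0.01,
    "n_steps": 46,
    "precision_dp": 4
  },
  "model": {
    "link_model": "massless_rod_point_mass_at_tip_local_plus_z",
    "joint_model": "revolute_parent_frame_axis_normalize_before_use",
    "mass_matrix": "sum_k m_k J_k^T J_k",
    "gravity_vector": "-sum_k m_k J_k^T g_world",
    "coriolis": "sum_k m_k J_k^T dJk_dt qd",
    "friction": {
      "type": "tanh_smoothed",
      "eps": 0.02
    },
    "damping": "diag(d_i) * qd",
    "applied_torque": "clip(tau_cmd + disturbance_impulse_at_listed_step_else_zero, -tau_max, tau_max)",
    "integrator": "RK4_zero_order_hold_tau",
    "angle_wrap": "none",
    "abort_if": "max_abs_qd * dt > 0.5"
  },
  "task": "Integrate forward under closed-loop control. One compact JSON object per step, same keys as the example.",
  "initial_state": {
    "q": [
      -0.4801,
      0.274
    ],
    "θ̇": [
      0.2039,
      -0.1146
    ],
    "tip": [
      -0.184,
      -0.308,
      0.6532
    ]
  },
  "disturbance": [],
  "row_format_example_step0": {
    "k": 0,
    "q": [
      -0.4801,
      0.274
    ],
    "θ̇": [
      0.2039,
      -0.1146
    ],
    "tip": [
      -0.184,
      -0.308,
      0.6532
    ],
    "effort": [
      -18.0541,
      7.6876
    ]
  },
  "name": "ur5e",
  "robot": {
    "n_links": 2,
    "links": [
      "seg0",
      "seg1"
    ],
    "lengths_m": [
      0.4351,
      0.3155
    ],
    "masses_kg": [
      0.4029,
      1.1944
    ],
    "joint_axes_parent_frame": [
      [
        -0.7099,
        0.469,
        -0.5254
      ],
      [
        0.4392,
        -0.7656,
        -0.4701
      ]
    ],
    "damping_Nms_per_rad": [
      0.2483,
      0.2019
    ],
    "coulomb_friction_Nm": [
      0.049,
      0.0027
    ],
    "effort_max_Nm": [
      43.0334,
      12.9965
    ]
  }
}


{"k":1,"q":[-0.479,0.2759],"\u03b8\u0307":[0.0061,0.4952],"tip":[-0.1842,-0.3076,0.6533],"effort":[-14.7935,6.0076]}
{"k":2,"q":[-0.48,0.283],"\u03b8\u0307":[-0.1895,0.9179],"tip":[-0.1857,-0.309,0.6519],"effort":[-11.9665,4.6818]}
{"k":3,"q":[-0.4828,0.2937],"\u03b8\u0307":[-0.3738,1.2143],"tip":[-0.1882,-0.3118,0.6493],"effort":[-9.5103,3.6198]}
{"k":4,"q":[-0.4873,0.3069],"\u03b8\u0307":[-0.5405,1.4282],"tip":[-0.1914,-0.3159,0.6457],"effort":[-7.3771,2.755]}
{"k":5,"q":[-0.4935,0.322],"\u03b8\u0307":[-0.6867,1.5881],"tip":[-0.1952,-0.321,0.6413],"effort":[-5.5251,2.0405]}
{"k":6,"q":[-0.501,0.3385],"\u03b8\u0307":[-0.8123,1.7117],"tip":[-0.1993,-0.327,0.6361],"effort":[-3.9163,1.4429]}
{"k":7,"q":[-0.5096,0.3561],"\u03b8\u0307":[-0.9185,1.8098],"tip":[-0.2038,-0.3336,0.6302],"effort":[-2.5171,0.9383]}
{"k":8,"q":[-0.5193,0.3746],"\u03b8\u0307":[-1.0073,1.8894],"tip":[-0.2084,-0.3408,0.6237],"effort":[-1.2983,0.5088]}
{"k":9,"q":[-0.5297,0.3938],"\u03b8\u0307":[-1.0806,1.9548],"tip":[-0.2132,-0.3484,0.6166],"effort":[-0.2343,0.1409]}
{"k":10,"q":[-0.5408,0.4136],"\u03b8\u0307":[-1.1405,2.0088],"tip":[-0.218,-0.3563,0.609],"effort":[0.6966,-0.176]}
{"k":11,"q":[-0.5524,0.4339],"\u03b8\u0307":[-1.1888,2.0533],"tip":[-0.2229,-0.3644,0.601],"effort":[1.5134,-0.4501]}
{"k":12,"q":[-0.5645,0.4546],"\u03b8\u0307":[-1.2273,2.0896],"tip":[-0.2277,-0.3725,0.5925],"effort":[2.2319,-0.6883]}
{"k":13,"q":[-0.5769,0.4757],"\u03b8\u0307":[-1.2575,2.1188],"tip":[-0.2324,-0.3808,0.5836],"effort":[2.8658,-0.8959]}
{"k":14,"q":[-0.5896,0.497],"\u03b8\u0307":[-1.2805,2.1416],"tip":[-0.2371,-0.389,0.5744],"effort":[3.4265,-1.0774]}
{"k":15,"q":[-0.6025,0.5185],"\u03b8\u0307":[-1.2975,2.1587],"tip":[-0.2416,-0.3972,0.5649],"effort":[3.924,-1.2366]}
{"k":16,"q":[-0.6156,0.5401],"\u03b8\u0307":[-1.3094,2.1706],"tip":[-0.246,-0.4052,0.5552],"effort":[4.3666,-1.3765]}
{"k":17,"q":[-0.6287,0.5618],"\u03b8\u0307":[-1.3169,2.1777],"tip":[-0.2503,-0.4132,0.5451],"effort":[4.7614,-1.4997]}
{"k":18,"q":[-0.6419,0.5836],"\u03b8\u0307":[-1.3208,2.1805],"tip":[-0.2544,-0.4209,0.5349],"effort":[5.1142,-1.6083]}
{"k":19,"q":[-0.6551,0.6054],"\u03b8\u0307":[-1.3215,2.1793],"tip":[-0.2583,-0.4284,0.5245],"effort":[5.4303,-1.7041]}
{"k":20,"q":[-0.6683,0.6272],"\u03b8\u0307":[-1.3195,2.1745],"tip":[-0.2621,-0.4357,0.5139],"effort":[5.7139,-1.7886]}
{"k":21,"q":[-0.6815,0.6489],"\u03b8\u0307":[-1.3152,2.1664],"tip":[-0.2656,-0.4428,0.5033],"effort":[5.9688,-1.8631]}
{"k":22,"q":[-0.6946,0.6705],"\u03b8\u0307":[-1.309,2.1552],"tip":[-0.269,-0.4497,0.4925],"effort":[6.1981,-1.9287]}
{"k":23,"q":[-0.7076,0.692],"\u03b8\u0307":[-1.301,2.1413],"tip":[-0.2722,-0.4562,0.4817],"effort":[6.4045,-1.9862]}
{"k":24,"q":[-0.7206,0.7133],"\u03b8\u0307":[-1.2916,2.1249],"tip":[-0.2751,-0.4625,0.4708],"effort":[6.5902,-2.0364]}
{"k":25,"q":[-0.7334,0.7345],"\u03b8\u0307":[-1.2808,2.1062],"tip":[-0.2779,-0.4685,0.4599],"effort":[6.7574,-2.0799]}
{"k":26,"q":[-0.7462,0.7554],"\u03b8\u0307":[-1.2689,2.0854],"tip":[-0.2805,-0.4743,0.449],"effort":[6.9077,-2.1174]}
{"k":27,"q":[-0.7588,0.7762],"\u03b8\u0307":[-1.256,2.0628],"tip":[-0.283,-0.4797,0.4381],"effort":[7.0427,-2.1494]}
{"k":28,"q":[-0.7713,0.7967],"\u03b8\u0307":[-1.2422,2.0385],"tip":[-0.2852,-0.4849,0.4272],"effort":[7.1636,-2.1762]}
{"k":29,"q":[-0.7837,0.8169],"\u03b8\u0307":[-1.2276,2.0127],"tip":[-0.2873,-0.4898,0.4165],"effort":[7.2716,-2.1982]}
{"k":30,"q":[-0.7959,0.8369],"\u03b8\u0307":[-1.2124,1.9856],"tip":[-0.2892,-0.4945,0.4057],"effort":[7.3677,-2.2159]}
{"k":31,"q":[-0.8079,0.8567],"\u03b8\u0307":[-1.1965,1.9574],"tip":[-0.2909,-0.4988,0.3951],"effort":[7.453,-2.2295]}
{"k":32,"q":[-0.8198,0.8761],"\u03b8\u0307":[-1.18,1.9281],"tip":[-0.2925,-0.503,0.3846],"effort":[7.5281,-2.2393]}
{"k":33,"q":[-0.8315,0.8952],"\u03b8\u0307":[-1.163,1.898],"tip":[-0.2939,-0.5068,0.3742],"effort":[7.5939,-2.2455]}
{"k":34,"q":[-0.843,0.914],"\u03b8\u0307":[-1.1456,1.8672],"tip":[-0.2952,-0.5104,0.3639],"effort":[7.651,-2.2485]}
{"k":35,"q":[-0.8544,0.9326],"\u03b8\u0307":[-1.1278,1.8358],"tip":[-0.2964,-0.5138,0.3538],"effort":[7.7,-2.2485]}
{"k":36,"q":[-0.8656,0.9508],"\u03b8\u0307":[-1.1096,1.8038],"tip":[-0.2974,-0.5169,0.3438],"effort":[7.7416,-2.2456]}
{"k":37,"q":[-0.8766,0.9686],"\u03b8\u0307":[-1.0911,1.7715],"tip":[-0.2983,-0.5198,0.3339],"effort":[7.7762,-2.2401]}
{"k":38,"q":[-0.8874,0.9862],"\u03b8\u0307":[-1.0723,1.7389],"tip":[-0.2991,-0.5225,0.3243],"effort":[7.8044,-2.2322]}
{"k":39,"q":[-0.898,1.0034],"\u03b8\u0307":[-1.0533,1.7062],"tip":[-0.2997,-0.5249,0.3148],"effort":[7.8267,-2.222]}
{"k":40,"q":[-0.9085,1.0203],"\u03b8\u0307":[-1.0341,1.6733],"tip":[-0.3003,-0.5272,0.3054],"effort":[7.8434,-2.2099]}
{"k":41,"q":[-0.9187,1.0369],"\u03b8\u0307":[-1.0148,1.6403],"tip":[-0.3007,-0.5293,0.2963],"effort":[7.855,-2.1958]}
{"k":42,"q":[-0.9288,1.0531],"\u03b8\u0307":[-0.9953,1.6075],"tip":[-0.3011,-0.5312,0.2874],"effort":[7.8619,-2.18]}
{"k":43,"q":[-0.9386,1.069],"\u03b8\u0307":[-0.9756,1.5747],"tip":[-0.3014,-0.5329,0.2786],"effort":[7.8645,-2.1627]}
{"k":44,"q":[-0.9483,1.0846],"\u03b8\u0307":[-0.956,1.5421],"tip":[-0.3016,-0.5344,0.27],"effort":[7.863,-2.144]}
{"k":45,"q":[-0.9577,1.0999],"\u03b8\u0307":[-0.9362,1.5097],"tip":[-0.3017,-0.5358,0.2617],"effort":[7.8579,-2.124]}
{"k":46,"q":[-0.967,1.1148],"\u03b8\u0307":[-0.9165,1.4775],"tip":[-0.3018,-0.537,0.2535]}


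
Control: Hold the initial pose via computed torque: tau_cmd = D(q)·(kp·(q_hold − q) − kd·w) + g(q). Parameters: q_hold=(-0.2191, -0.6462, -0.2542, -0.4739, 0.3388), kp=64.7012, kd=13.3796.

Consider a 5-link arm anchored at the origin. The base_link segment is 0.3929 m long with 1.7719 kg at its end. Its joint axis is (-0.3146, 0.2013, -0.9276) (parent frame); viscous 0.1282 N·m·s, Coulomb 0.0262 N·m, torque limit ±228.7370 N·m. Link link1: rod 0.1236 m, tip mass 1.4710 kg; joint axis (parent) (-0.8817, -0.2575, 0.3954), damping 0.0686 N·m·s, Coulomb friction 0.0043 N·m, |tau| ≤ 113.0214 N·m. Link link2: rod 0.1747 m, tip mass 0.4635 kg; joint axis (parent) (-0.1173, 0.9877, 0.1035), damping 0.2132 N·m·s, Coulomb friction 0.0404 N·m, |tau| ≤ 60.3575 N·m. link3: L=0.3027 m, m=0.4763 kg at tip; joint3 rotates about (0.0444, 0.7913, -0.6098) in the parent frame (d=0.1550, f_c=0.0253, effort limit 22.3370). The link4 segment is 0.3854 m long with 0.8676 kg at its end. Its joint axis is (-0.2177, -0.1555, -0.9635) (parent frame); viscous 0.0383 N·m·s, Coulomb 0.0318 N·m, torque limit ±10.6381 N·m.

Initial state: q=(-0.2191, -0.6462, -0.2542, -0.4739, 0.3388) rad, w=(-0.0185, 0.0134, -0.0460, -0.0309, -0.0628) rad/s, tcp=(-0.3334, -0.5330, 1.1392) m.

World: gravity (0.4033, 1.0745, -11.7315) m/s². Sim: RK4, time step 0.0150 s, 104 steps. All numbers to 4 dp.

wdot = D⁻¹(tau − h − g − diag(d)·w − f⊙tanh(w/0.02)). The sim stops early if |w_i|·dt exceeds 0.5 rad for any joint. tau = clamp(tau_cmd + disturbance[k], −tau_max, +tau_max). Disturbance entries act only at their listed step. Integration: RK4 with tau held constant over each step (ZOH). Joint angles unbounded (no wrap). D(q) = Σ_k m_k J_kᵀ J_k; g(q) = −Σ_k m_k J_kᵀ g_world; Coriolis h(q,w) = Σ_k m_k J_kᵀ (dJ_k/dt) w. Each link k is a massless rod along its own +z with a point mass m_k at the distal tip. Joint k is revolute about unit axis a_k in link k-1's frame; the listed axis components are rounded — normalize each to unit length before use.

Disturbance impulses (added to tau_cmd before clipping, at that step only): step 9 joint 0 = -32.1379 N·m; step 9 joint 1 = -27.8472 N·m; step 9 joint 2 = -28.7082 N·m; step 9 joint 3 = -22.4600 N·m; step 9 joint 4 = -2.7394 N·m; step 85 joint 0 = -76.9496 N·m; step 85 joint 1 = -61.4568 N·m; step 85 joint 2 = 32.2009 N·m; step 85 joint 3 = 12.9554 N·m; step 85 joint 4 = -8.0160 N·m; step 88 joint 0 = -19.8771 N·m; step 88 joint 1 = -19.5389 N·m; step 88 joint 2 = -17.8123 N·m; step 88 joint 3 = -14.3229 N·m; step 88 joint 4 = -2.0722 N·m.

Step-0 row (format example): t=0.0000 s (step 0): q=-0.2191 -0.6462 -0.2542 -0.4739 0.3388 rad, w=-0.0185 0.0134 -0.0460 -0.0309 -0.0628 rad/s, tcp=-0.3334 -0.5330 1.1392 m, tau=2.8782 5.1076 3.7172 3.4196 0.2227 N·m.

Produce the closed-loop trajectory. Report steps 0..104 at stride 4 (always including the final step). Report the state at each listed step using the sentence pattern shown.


t=0.0600 s (step 4): q=-0.2196 -0.6462 -0.2557 -0.4753 0.3387 rad, w=0.0008 -0.0020 -0.0131 -0.0108 -0.0263 rad/s, tcp=-0.3351 -0.5328 1.1384 m, tau=2.9275 5.1134 3.4542 3.2511 0.2277 N·m.
t=0.1200 s (step 8): q=-0.2196 -0.6463 -0.2559 -0.4757 0.3393 rad, w=0.0027 -0.0006 -0.0043 0.0060 -0.0272 rad/s, tcp=-0.3355 -0.5328 1.1382 m, tau=2.9626 5.1241 3.3011 3.1516 0.2323 N·m.
t=0.1800 s (step 12): q=-0.2539 -0.6482 -0.2872 -0.4789 0.3389 rad, w=-0.6827 0.0232 -0.5357 -0.1753 -0.0585 rad/s, tcp=-0.3513 -0.5495 1.1203 m, tau=8.0910 8.9911 7.9471 6.7811 0.6445 N·m.
t=0.2400 s (step 16): q=-0.2765 -0.6467 -0.3028 -0.4879 0.3384 rad, w=-0.1256 0.0133 -0.0623 -0.0902 -0.0362 rad/s, tcp=-0.3612 -0.5601 1.1082 m, tau=5.7386 6.8065 5.8572 5.1420 0.4285 N·m.
t=0.3000 s (step 20): q=-0.2759 -0.6466 -0.3016 -0.4883 0.3387 rad, w=0.1062 0.0113 0.0814 0.0509 -0.0167 rad/s, tcp=-0.3607 -0.5598 1.1087 m, tau=4.2723 5.6776 4.5383 4.0843 0.3089 N·m.
t=0.3600 s (step 24): q=-0.2672 -0.6454 -0.2949 -0.4838 0.3396 rad, w=0.1718 0.0277 0.1292 0.0937 -0.0155 rad/s, tcp=-0.3562 -0.5551 1.1143 m, tau=3.4447 5.0974 3.7949 3.4829 0.2465 N·m.
t=0.4200 s (step 28): q=-0.2569 -0.6436 -0.2870 -0.4780 0.3406 rad, w=0.1687 0.0323 0.1271 0.0955 -0.0165 rad/s, tcp=-0.3508 -0.5494 1.1211 m, tau=3.0291 4.8397 3.4016 3.1654 0.2182 N·m.
t=0.4800 s (step 32): q=-0.2478 -0.6418 -0.2799 -0.4729 0.3415 rad, w=0.1393 0.0285 0.1076 0.0759 -0.0181 rad/s, tcp=-0.3458 -0.5442 1.1272 m, tau=2.8598 4.7667 3.2166 3.0188 0.2096 N·m.
t=0.5400 s (step 36): q=-0.2406 -0.6403 -0.2741 -0.4691 0.3423 rad, w=0.1046 0.0208 0.0836 0.0516 -0.0201 rad/s, tcp=-0.3418 -0.5402 1.1319 m, tau=2.8219 4.7880 3.1484 2.9680 0.2108 N·m.
t=0.6000 s (step 40): q=-0.2354 -0.6394 -0.2697 -0.4666 0.3430 rad, w=0.0734 0.0128 0.0601 0.0320 -0.0221 rad/s, tcp=-0.3388 -0.5373 1.1352 m, tau=2.8443 4.8471 3.1402 2.9655 0.2160 N·m.
t=0.6600 s (step 44): q=-0.2319 -0.6389 -0.2668 -0.4651 0.3437 rad, w=0.0488 0.0062 0.0384 0.0212 -0.0241 rad/s, tcp=-0.3368 -0.5355 1.1373 m, tau=2.8871 4.9122 3.1579 2.9823 0.2221 N·m.
t=0.7200 s (step 48): q=-0.2296 -0.6388 -0.2649 -0.4641 0.3443 rad, w=0.0318 0.0009 0.0226 0.0141 -0.0262 rad/s, tcp=-0.3355 -0.5343 1.1386 m, tau=2.9297 4.9690 3.1812 3.0026 0.2275 N·m.
t=0.7800 s (step 52): q=-0.2282 -0.6390 -0.2638 -0.4635 0.3447 rad, w=0.0225 -0.0044 0.0121 0.0100 -0.0284 rad/s, tcp=-0.3348 -0.5337 1.1394 m, tau=2.9628 5.0133 3.1985 3.0185 0.2318 N·m.
t=0.8400 s (step 56): q=-0.2271 -0.6395 -0.2631 -0.4632 0.3451 rad, w=0.0181 -0.0089 0.0055 0.0084 -0.0302 rad/s, tcp=-0.3343 -0.5333 1.1398 m, tau=2.9851 5.0460 3.2063 3.0276 0.2349 N·m.
t=0.9000 s (step 60): q=-0.2262 -0.6401 -0.2625 -0.4633 0.3454 rad, w=0.0154 -0.0110 0.0028 0.0055 -0.0316 rad/s, tcp=-0.3340 -0.5332 1.1400 m, tau=2.9987 5.0695 3.2079 3.0325 0.2371 N·m.
t=0.9600 s (step 64): q=-0.2255 -0.6408 -0.2621 -0.4634 0.3457 rad, w=0.0136 -0.0115 0.0012 0.0039 -0.0326 rad/s, tcp=-0.3338 -0.5331 1.1400 m, tau=3.0062 5.0862 3.2066 3.0350 0.2386 N·m.
t=1.0200 s (step 68): q=-0.2249 -0.6415 -0.2617 -0.4637 0.3459 rad, w=0.0122 -0.0110 0.0003 0.0030 -0.0334 rad/s, tcp=-0.3337 -0.5331 1.1400 m, tau=3.0095 5.0980 3.2037 3.0360 0.2396 N·m.
t=1.0800 s (step 72): q=-0.2243 -0.6421 -0.2614 -0.4639 0.3460 rad, w=0.0111 -0.0101 -0.0004 0.0026 -0.0341 rad/s, tcp=-0.3336 -0.5331 1.1400 m, tau=3.0103 5.1064 3.2001 3.0362 0.2402 N·m.
t=1.1400 s (step 76): q=-0.2239 -0.6427 -0.2611 -0.4642 0.3462 rad, w=0.0102 -0.0090 -0.0008 0.0024 -0.0346 rad/s, tcp=-0.3336 -0.5331 1.1400 m, tau=3.0096 5.1126 3.1964 3.0359 0.2407 N·m.
t=1.2000 s (step 80): q=-0.2234 -0.6432 -0.2609 -0.4645 0.3463 rad, w=0.0094 -0.0079 -0.0010 0.0023 -0.0351 rad/s, tcp=-0.3336 -0.5331 1.1399 m, tau=3.0082 5.1173 3.1927 3.0356 0.2409 N·m.
t=1.2600 s (step 84): q=-0.2230 -0.6437 -0.2606 -0.4648 0.3463 rad, w=0.0086 -0.0068 -0.0012 0.0024 -0.0354 rad/s, tcp=-0.3335 -0.5331 1.1399 m, tau=3.0065 5.1210 3.1892 3.0351 0.2411 N·m.
t=1.3200 s (step 88): q=-0.2482 -0.6734 -0.2584 -0.4682 0.3004 rad, w=-0.5072 -0.6218 -0.0156 0.0259 -0.4552 rad/s, tcp=-0.3193 -0.5689 1.1239 m, tau=-4.8603 -4.5945 -19.8714 -13.4724 -0.6193 N·m.
t=1.3800 s (step 92): q=-0.2810 -0.7074 -0.2782 -0.4798 0.2478 rad, w=-0.3154 -0.2985 -0.2016 -0.1702 -0.0336 rad/s, tcp=-0.3215 -0.6057 1.0963 m, tau=11.9367 12.7746 2.5694 3.6917 1.0650 N·m.
t=1.4400 s (step 96): q=-0.2866 -0.7129 -0.2833 -0.4864 0.2498 rad, w=0.0688 0.0752 -0.0069 -0.0380 0.0954 rad/s, tcp=-0.3257 -0.6099 1.0905 m, tau=7.1196 8.7227 2.9615 3.4207 0.6059 N·m.
t=1.5000 s (step 100): q=-0.2779 -0.7021 -0.2820 -0.4854 0.2519 rad, w=0.1867 0.2531 0.0461 0.0482 0.1010 rad/s, tcp=-0.3293 -0.5995 1.0965 m, tau=4.4157 6.4492 3.2678 3.2849 0.3480 N·m.
t=1.5600 s (step 104): q=-0.2659 -0.6852 -0.2787 -0.4817 0.2541 rad, w=0.1982 0.2904 0.0614 0.0716 0.1012 rad/s, tcp=-0.3321 -0.5845 1.1063 m.


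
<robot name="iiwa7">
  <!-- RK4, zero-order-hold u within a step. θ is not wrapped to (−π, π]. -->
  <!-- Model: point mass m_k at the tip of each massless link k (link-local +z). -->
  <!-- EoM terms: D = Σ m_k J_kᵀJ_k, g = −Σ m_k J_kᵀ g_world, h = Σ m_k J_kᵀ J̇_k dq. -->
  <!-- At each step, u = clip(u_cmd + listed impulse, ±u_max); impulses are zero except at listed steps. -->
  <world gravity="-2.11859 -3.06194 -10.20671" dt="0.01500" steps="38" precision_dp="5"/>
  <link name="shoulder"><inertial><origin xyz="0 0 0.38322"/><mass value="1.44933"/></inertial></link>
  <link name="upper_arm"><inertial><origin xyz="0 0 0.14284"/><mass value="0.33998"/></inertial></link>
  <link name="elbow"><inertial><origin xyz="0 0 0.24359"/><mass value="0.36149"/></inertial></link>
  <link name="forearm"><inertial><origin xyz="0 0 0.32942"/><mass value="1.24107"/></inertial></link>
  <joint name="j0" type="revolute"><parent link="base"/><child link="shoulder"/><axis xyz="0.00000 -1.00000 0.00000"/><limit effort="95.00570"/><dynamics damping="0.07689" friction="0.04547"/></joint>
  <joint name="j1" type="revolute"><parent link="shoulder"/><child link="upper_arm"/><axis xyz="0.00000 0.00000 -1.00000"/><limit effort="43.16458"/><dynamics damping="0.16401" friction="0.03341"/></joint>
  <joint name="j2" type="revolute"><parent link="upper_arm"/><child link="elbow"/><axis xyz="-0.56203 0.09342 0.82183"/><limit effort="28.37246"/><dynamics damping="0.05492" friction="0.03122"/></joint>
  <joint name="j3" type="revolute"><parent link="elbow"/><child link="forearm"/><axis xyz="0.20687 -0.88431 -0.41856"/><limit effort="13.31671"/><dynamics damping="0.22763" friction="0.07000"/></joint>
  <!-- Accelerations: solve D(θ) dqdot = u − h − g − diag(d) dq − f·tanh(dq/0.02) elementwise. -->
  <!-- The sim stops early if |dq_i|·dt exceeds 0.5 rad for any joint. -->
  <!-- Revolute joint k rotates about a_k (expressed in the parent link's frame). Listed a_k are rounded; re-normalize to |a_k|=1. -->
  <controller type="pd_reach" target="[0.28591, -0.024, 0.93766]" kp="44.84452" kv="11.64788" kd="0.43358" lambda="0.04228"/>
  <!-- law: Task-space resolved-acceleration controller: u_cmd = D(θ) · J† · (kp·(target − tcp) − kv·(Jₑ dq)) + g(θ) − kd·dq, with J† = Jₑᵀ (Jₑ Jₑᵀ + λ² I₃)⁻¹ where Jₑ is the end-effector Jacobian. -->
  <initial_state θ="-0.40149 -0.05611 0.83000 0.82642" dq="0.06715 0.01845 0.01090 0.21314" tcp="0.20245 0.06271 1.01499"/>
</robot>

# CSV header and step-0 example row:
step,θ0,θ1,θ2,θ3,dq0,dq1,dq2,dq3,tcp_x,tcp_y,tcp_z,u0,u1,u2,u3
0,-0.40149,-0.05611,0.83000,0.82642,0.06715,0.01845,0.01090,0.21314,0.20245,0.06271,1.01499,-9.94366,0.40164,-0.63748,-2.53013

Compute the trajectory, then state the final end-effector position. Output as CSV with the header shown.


step,θ0,θ1,θ2,θ3,dq0,dq1,dq2,dq3,tcp_x,tcp_y,tcp_z,u0,u1,u2,u3
1,-0.40142,-0.05640,0.83016,0.83095,-0.05655,-0.04093,-0.01270,0.39280,0.20139,0.06177,1.01469,-7.90977,0.46809,-0.48411,-2.55673
2,-0.40301,-0.05748,0.82989,0.83771,-0.15469,-0.10107,-0.02874,0.50878,0.20149,0.06019,1.01392,-6.09883,0.51706,-0.35478,-2.54787
3,-0.40590,-0.05943,0.82931,0.84586,-0.23129,-0.15472,-0.05337,0.57870,0.20259,0.05812,1.01278,-4.48708,0.55527,-0.23983,-2.51750
4,-0.40982,-0.06209,0.82834,0.85484,-0.29038,-0.19741,-0.08145,0.61924,0.20451,0.05571,1.01138,-3.05967,0.58444,-0.14005,-2.47728
5,-0.41451,-0.06533,0.82697,0.86428,-0.33535,-0.23133,-0.10414,0.64030,0.20709,0.05306,1.00978,-1.79960,0.60785,-0.05726,-2.43386
6,-0.41979,-0.06901,0.82531,0.87393,-0.36863,-0.25702,-0.12029,0.64817,0.21020,0.05025,1.00801,-0.69141,0.62720,0.01009,-2.39110
7,-0.42549,-0.07301,0.82344,0.88363,-0.39213,-0.27527,-0.13069,0.64687,0.21371,0.04734,1.00611,0.27934,0.64376,0.06426,-2.35121
8,-0.43149,-0.07724,0.82144,0.89326,-0.40747,-0.28714,-0.13636,0.63912,0.21752,0.04440,1.00413,1.12624,0.65847,0.10744,-2.31541
9,-0.43766,-0.08160,0.81938,0.90274,-0.41599,-0.29369,-0.13829,0.62684,0.22152,0.04145,1.00207,1.86192,0.67199,0.14156,-2.28436
10,-0.44392,-0.08603,0.81730,0.91202,-0.41889,-0.29590,-0.13733,0.61144,0.22565,0.03854,0.99997,2.49802,0.68477,0.16827,-2.25828
11,-0.45019,-0.09046,0.81526,0.92105,-0.41715,-0.29459,-0.13420,0.59397,0.22983,0.03569,0.99784,3.04526,0.69708,0.18898,-2.23719
12,-0.45640,-0.09484,0.81327,0.92981,-0.41164,-0.29051,-0.12949,0.57521,0.23400,0.03290,0.99570,3.51345,0.70908,0.20482,-2.22091
13,-0.46251,-0.09915,0.81135,0.93828,-0.40311,-0.28426,-0.12367,0.55575,0.23813,0.03020,0.99357,3.91153,0.72084,0.21675,-2.20915
14,-0.46847,-0.10336,0.80953,0.94645,-0.39219,-0.27634,-0.11711,0.53603,0.24217,0.02759,0.99146,4.24763,0.73240,0.22554,-2.20157
15,-0.47425,-0.10743,0.80781,0.95434,-0.37941,-0.26719,-0.11010,0.51635,0.24610,0.02508,0.98938,4.52912,0.74374,0.23183,-2.19778
16,-0.47983,-0.11136,0.80620,0.96193,-0.36525,-0.25715,-0.10287,0.49695,0.24988,0.02267,0.98734,4.76266,0.75486,0.23613,-2.19737
17,-0.48520,-0.11514,0.80469,0.96923,-0.35008,-0.24650,-0.09560,0.47799,0.25350,0.02036,0.98535,4.95425,0.76571,0.23887,-2.19994
18,-0.49033,-0.11875,0.80330,0.97625,-0.33425,-0.23547,-0.08841,0.45957,0.25695,0.01815,0.98341,5.10928,0.77628,0.24037,-2.20510
19,-0.49522,-0.12219,0.80201,0.98300,-0.31802,-0.22426,-0.08140,0.44177,0.26022,0.01604,0.98152,5.23257,0.78652,0.24091,-2.21248
20,-0.49986,-0.12547,0.80082,0.98949,-0.30163,-0.21300,-0.07464,0.42461,0.26331,0.01403,0.97971,5.32846,0.79642,0.24072,-2.22173
21,-0.50426,-0.12858,0.79974,0.99573,-0.28527,-0.20182,-0.06818,0.40811,0.26620,0.01211,0.97795,5.40076,0.80595,0.23996,-2.23252
22,-0.50842,-0.13152,0.79875,1.00173,-0.26909,-0.19081,-0.06207,0.39228,0.26891,0.01029,0.97627,5.45289,0.81509,0.23880,-2.24457
23,-0.51233,-0.13430,0.79784,1.00749,-0.25322,-0.18003,-0.05634,0.37710,0.27143,0.00855,0.97465,5.48787,0.82384,0.23734,-2.25761
24,-0.51601,-0.13692,0.79702,1.01303,-0.23775,-0.16954,-0.05103,0.36255,0.27377,0.00690,0.97311,5.50835,0.83219,0.23570,-2.27139
25,-0.51947,-0.13939,0.79628,1.01836,-0.22278,-0.15936,-0.04617,0.34861,0.27593,0.00534,0.97163,5.51668,0.84013,0.23396,-2.28572
26,-0.52270,-0.14170,0.79561,1.02348,-0.20835,-0.14953,-0.04179,0.33525,0.27792,0.00385,0.97022,5.51489,0.84767,0.23218,-2.30040
27,-0.52572,-0.14387,0.79500,1.02841,-0.19451,-0.14006,-0.03792,0.32244,0.27975,0.00243,0.96887,5.50479,0.85481,0.23044,-2.31527
28,-0.52853,-0.14590,0.79445,1.03315,-0.18129,-0.13096,-0.03454,0.31016,0.28141,0.00109,0.96760,5.48793,0.86157,0.22876,-2.33020
29,-0.53116,-0.14780,0.79394,1.03771,-0.16872,-0.12224,-0.03163,0.29838,0.28293,-0.00018,0.96638,5.46571,0.86796,0.22716,-2.34507
30,-0.53360,-0.14957,0.79348,1.04209,-0.15679,-0.11390,-0.02912,0.28709,0.28431,-0.00138,0.96523,5.43929,0.87398,0.22566,-2.35977
31,-0.53586,-0.15122,0.79305,1.04632,-0.14553,-0.10595,-0.02696,0.27626,0.28556,-0.00253,0.96414,5.40972,0.87966,0.22423,-2.37424
32,-0.53797,-0.15275,0.79265,1.05038,-0.13491,-0.09839,-0.02509,0.26587,0.28668,-0.00361,0.96311,5.37787,0.88501,0.22289,-2.38839
33,-0.53991,-0.15417,0.79228,1.05429,-0.12493,-0.09120,-0.02347,0.25591,0.28768,-0.00464,0.96213,5.34450,0.89005,0.22161,-2.40218
34,-0.54172,-0.15549,0.79193,1.05805,-0.11558,-0.08438,-0.02204,0.24636,0.28858,-0.00562,0.96121,5.31021,0.89478,0.22040,-2.41557
35,-0.54338,-0.15670,0.79160,1.06167,-0.10684,-0.07793,-0.02078,0.23720,0.28937,-0.00654,0.96033,5.27556,0.89923,0.21924,-2.42851
36,-0.54493,-0.15782,0.79128,1.06516,-0.09867,-0.07182,-0.01965,0.22841,0.29007,-0.00742,0.95950,5.24096,0.90341,0.21813,-2.44098
37,-0.54635,-0.15886,0.79099,1.06852,-0.09107,-0.06606,-0.01864,0.21997,0.29069,-0.00825,0.95872,5.20677,0.90734,0.21707,-2.45297
38,-0.54766,-0.15981,0.79070,1.07176,-0.08401,-0.06062,-0.01773,0.21186,0.29123,-0.00903,0.95798,,,,
# final tcp position (m): 0.29123 -0.00903 0.95798


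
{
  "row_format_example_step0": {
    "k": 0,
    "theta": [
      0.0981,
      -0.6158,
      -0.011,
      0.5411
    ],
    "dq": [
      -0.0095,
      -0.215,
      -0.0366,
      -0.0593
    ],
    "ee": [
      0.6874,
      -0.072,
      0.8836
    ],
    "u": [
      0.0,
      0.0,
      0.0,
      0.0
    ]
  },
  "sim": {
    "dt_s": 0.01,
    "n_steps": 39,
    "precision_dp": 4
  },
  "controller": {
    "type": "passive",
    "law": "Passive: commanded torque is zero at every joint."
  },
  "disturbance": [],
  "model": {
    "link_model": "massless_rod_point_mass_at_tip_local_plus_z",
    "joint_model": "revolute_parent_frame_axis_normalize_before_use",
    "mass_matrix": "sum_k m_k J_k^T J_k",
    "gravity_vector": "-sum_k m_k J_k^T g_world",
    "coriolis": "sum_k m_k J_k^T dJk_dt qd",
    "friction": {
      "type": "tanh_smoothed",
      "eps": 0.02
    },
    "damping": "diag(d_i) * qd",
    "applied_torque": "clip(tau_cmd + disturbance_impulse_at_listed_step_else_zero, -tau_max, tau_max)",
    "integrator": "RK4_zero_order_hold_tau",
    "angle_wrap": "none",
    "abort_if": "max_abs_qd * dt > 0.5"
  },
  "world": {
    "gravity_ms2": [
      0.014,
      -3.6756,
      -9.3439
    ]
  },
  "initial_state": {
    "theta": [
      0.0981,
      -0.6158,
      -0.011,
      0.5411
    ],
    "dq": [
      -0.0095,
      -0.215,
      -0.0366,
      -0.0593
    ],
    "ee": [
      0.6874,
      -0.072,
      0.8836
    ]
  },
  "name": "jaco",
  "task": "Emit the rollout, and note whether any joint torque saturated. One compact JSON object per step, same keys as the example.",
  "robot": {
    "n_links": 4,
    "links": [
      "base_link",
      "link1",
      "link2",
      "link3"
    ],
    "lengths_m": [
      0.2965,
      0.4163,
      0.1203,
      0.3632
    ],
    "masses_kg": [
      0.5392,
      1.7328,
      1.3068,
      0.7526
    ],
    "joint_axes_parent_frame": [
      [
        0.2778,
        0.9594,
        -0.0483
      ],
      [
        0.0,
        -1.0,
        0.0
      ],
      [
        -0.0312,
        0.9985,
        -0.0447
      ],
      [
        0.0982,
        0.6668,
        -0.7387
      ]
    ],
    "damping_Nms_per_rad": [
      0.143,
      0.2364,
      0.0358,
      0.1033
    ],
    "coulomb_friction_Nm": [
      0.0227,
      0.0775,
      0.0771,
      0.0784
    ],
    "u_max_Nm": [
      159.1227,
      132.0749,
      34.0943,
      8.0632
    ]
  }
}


{"k":1,"theta":[0.0978,-0.619,-0.0128,0.5423],"dq":[-0.0458,-0.4131,-0.3012,0.2813],"ee":[0.6887,-0.0721,0.8821],"u":[0.0,0.0,0.0,0.0]}
{"k":2,"theta":[0.0972,-0.624,-0.0169,0.5466],"dq":[-0.0753,-0.597,-0.5312,0.5666],"ee":[0.6904,-0.0724,0.88],"u":[0.0,0.0,0.0,0.0]}
{"k":3,"theta":[0.0963,-0.6309,-0.0233,0.5536],"dq":[-0.0997,-0.7715,-0.74,0.8191],"ee":[0.6925,-0.073,0.8771],"u":[0.0,0.0,0.0,0.0]}
{"k":4,"theta":[0.0952,-0.6394,-0.0317,0.5629],"dq":[-0.1194,-0.9376,-0.9303,1.0417],"ee":[0.6952,-0.0739,0.8736],"u":[0.0,0.0,0.0,0.0]}
{"k":5,"theta":[0.0939,-0.6496,-0.0419,0.5743],"dq":[-0.1347,-1.0963,-1.1046,1.2376],"ee":[0.6983,-0.075,0.8694],"u":[0.0,0.0,0.0,0.0]}
{"k":6,"theta":[0.0925,-0.6613,-0.0537,0.5876],"dq":[-0.1457,-1.2483,-1.2653,1.4094],"ee":[0.7018,-0.0762,0.8645],"u":[0.0,0.0,0.0,0.0]}
{"k":7,"theta":[0.091,-0.6745,-0.0671,0.6024],"dq":[-0.1523,-1.3944,-1.4146,1.5596],"ee":[0.7058,-0.0777,0.8589],"u":[0.0,0.0,0.0,0.0]}
{"k":8,"theta":[0.0895,-0.6892,-0.082,0.6187],"dq":[-0.1546,-1.5348,-1.5541,1.6905],"ee":[0.7101,-0.0795,0.8527],"u":[0.0,0.0,0.0,0.0]}
{"k":9,"theta":[0.088,-0.7052,-0.0982,0.6362],"dq":[-0.1524,-1.6698,-1.6855,1.8036],"ee":[0.7149,-0.0814,0.8457],"u":[0.0,0.0,0.0,0.0]}
{"k":10,"theta":[0.0865,-0.7226,-0.1157,0.6547],"dq":[-0.1455,-1.7995,-1.8099,1.9005],"ee":[0.7201,-0.0835,0.8379],"u":[0.0,0.0,0.0,0.0]}
{"k":11,"theta":[0.0851,-0.7412,-0.1344,0.6741],"dq":[-0.1334,-1.9236,-1.9284,1.9822],"ee":[0.7257,-0.0858,0.8295],"u":[0.0,0.0,0.0,0.0]}
{"k":12,"theta":[0.0838,-0.761,-0.1542,0.6943],"dq":[-0.1157,-2.0421,-2.0417,2.0496],"ee":[0.7316,-0.0883,0.8203],"u":[0.0,0.0,0.0,0.0]}
{"k":13,"theta":[0.0828,-0.782,-0.1752,0.7151],"dq":[-0.092,-2.1543,-2.1503,2.1033],"ee":[0.7378,-0.0909,0.8104],"u":[0.0,0.0,0.0,0.0]}
{"k":14,"theta":[0.082,-0.8041,-0.1972,0.7363],"dq":[-0.0616,-2.26,-2.2549,2.1437],"ee":[0.7444,-0.0938,0.7997],"u":[0.0,0.0,0.0,0.0]}
{"k":15,"theta":[0.0816,-0.8272,-0.2203,0.7579],"dq":[-0.024,-2.3584,-2.3557,2.1713],"ee":[0.7512,-0.0969,0.7882],"u":[0.0,0.0,0.0,0.0]}
{"k":16,"theta":[0.0816,-0.8512,-0.2443,0.7797],"dq":[0.021,-2.4497,-2.4535,2.1869],"ee":[0.7583,-0.1001,0.776],"u":[0.0,0.0,0.0,0.0]}
{"k":17,"theta":[0.082,-0.8762,-0.2693,0.8016],"dq":[0.0742,-2.5331,-2.5484,2.1905],"ee":[0.7657,-0.1036,0.763],"u":[0.0,0.0,0.0,0.0]}
{"k":18,"theta":[0.0831,-0.9019,-0.2953,0.8235],"dq":[0.137,-2.6069,-2.64,2.1818],"ee":[0.7733,-0.1072,0.7491],"u":[0.0,0.0,0.0,0.0]}
{"k":19,"theta":[0.0848,-0.9283,-0.3221,0.8452],"dq":[0.2102,-2.6702,-2.7285,2.161],"ee":[0.7811,-0.111,0.7344],"u":[0.0,0.0,0.0,0.0]}
{"k":20,"theta":[0.0873,-0.9552,-0.3498,0.8667],"dq":[0.2948,-2.7219,-2.8138,2.1284],"ee":[0.7891,-0.115,0.7189],"u":[0.0,0.0,0.0,0.0]}
{"k":21,"theta":[0.0907,-0.9827,-0.3784,0.8877],"dq":[0.3917,-2.7611,-2.8962,2.0843],"ee":[0.7973,-0.1192,0.7025],"u":[0.0,0.0,0.0,0.0]}
{"k":22,"theta":[0.0952,-1.0104,-0.4078,0.9083],"dq":[0.502,-2.7865,-2.9756,2.0287],"ee":[0.8056,-0.1236,0.6853],"u":[0.0,0.0,0.0,0.0]}
{"k":23,"theta":[0.1008,-1.0383,-0.4379,0.9283],"dq":[0.6265,-2.7971,-3.052,1.9622],"ee":[0.8141,-0.1282,0.6672],"u":[0.0,0.0,0.0,0.0]}
{"k":24,"theta":[0.1078,-1.0663,-0.4688,0.9475],"dq":[0.7664,-2.7916,-3.1251,1.8847],"ee":[0.8227,-0.1329,0.6482],"u":[0.0,0.0,0.0,0.0]}
{"k":25,"theta":[0.1162,-1.0941,-0.5004,0.9659],"dq":[0.9227,-2.7685,-3.1948,1.7967],"ee":[0.8314,-0.1379,0.6283],"u":[0.0,0.0,0.0,0.0]}
{"k":26,"theta":[0.1263,-1.1216,-0.5327,0.9834],"dq":[1.0964,-2.7264,-3.2605,1.6983],"ee":[0.8402,-0.143,0.6075],"u":[0.0,0.0,0.0,0.0]}
{"k":27,"theta":[0.1382,-1.1486,-0.5656,0.9999],"dq":[1.2884,-2.6638,-3.3216,1.5896],"ee":[0.8491,-0.1483,0.5858],"u":[0.0,0.0,0.0,0.0]}
{"k":28,"theta":[0.1521,-1.1748,-0.5991,1.0152],"dq":[1.4997,-2.5789,-3.3772,1.4708],"ee":[0.858,-0.1537,0.5632],"u":[0.0,0.0,0.0,0.0]}
{"k":29,"theta":[0.1683,-1.2001,-0.6331,1.0292],"dq":[1.731,-2.47,-3.4261,1.3419],"ee":[0.867,-0.1594,0.5397],"u":[0.0,0.0,0.0,0.0]}
{"k":30,"theta":[0.1868,-1.2241,-0.6676,1.042],"dq":[1.983,-2.3353,-3.4667,1.2028],"ee":[0.876,-0.1652,0.5152],"u":[0.0,0.0,0.0,0.0]}
{"k":31,"theta":[0.208,-1.2467,-0.7024,1.0533],"dq":[2.2561,-2.1728,-3.4972,1.0533],"ee":[0.8851,-0.1712,0.4897],"u":[0.0,0.0,0.0,0.0]}
{"k":32,"theta":[0.232,-1.2675,-0.7375,1.063],"dq":[2.5502,-1.9806,-3.515,0.8931],"ee":[0.8941,-0.1773,0.4633],"u":[0.0,0.0,0.0,0.0]}
{"k":33,"theta":[0.2591,-1.2862,-0.7726,1.0711],"dq":[2.8653,-1.7567,-3.5171,0.7218],"ee":[0.9031,-0.1837,0.4359],"u":[0.0,0.0,0.0,0.0]}
{"k":34,"theta":[0.2894,-1.3025,-0.8078,1.0774],"dq":[3.2006,-1.4991,-3.5,0.5386],"ee":[0.9122,-0.1902,0.4075],"u":[0.0,0.0,0.0,0.0]}
{"k":35,"theta":[0.3231,-1.3161,-0.8426,1.0818],"dq":[3.5549,-1.2059,-3.4595,0.3428],"ee":[0.9211,-0.1969,0.3782],"u":[0.0,0.0,0.0,0.0]}
{"k":36,"theta":[0.3605,-1.3265,-0.8768,1.0842],"dq":[3.9267,-0.8754,-3.3908,0.1332],"ee":[0.93,-0.2037,0.3478],"u":[0.0,0.0,0.0,0.0]}
{"k":37,"theta":[0.4017,-1.3334,-0.9103,1.0845],"dq":[4.3135,-0.5058,-3.291,-0.08],"ee":[0.9389,-0.2108,0.3165],"u":[0.0,0.0,0.0,0.0]}
{"k":38,"theta":[0.4468,-1.3365,-0.9426,1.0827],"dq":[4.7123,-0.0956,-3.1608,-0.2713],"ee":[0.9476,-0.2181,0.2841],"u":[0.0,0.0,0.0,0.0]}
{"k":39,"theta":[0.496,-1.3352,-0.9734,1.079],"dq":[5.1174,0.3504,-2.9873,-0.4824],"ee":[0.9562,-0.2256,0.2507]}
{"summary": "any joint saturated: no"}


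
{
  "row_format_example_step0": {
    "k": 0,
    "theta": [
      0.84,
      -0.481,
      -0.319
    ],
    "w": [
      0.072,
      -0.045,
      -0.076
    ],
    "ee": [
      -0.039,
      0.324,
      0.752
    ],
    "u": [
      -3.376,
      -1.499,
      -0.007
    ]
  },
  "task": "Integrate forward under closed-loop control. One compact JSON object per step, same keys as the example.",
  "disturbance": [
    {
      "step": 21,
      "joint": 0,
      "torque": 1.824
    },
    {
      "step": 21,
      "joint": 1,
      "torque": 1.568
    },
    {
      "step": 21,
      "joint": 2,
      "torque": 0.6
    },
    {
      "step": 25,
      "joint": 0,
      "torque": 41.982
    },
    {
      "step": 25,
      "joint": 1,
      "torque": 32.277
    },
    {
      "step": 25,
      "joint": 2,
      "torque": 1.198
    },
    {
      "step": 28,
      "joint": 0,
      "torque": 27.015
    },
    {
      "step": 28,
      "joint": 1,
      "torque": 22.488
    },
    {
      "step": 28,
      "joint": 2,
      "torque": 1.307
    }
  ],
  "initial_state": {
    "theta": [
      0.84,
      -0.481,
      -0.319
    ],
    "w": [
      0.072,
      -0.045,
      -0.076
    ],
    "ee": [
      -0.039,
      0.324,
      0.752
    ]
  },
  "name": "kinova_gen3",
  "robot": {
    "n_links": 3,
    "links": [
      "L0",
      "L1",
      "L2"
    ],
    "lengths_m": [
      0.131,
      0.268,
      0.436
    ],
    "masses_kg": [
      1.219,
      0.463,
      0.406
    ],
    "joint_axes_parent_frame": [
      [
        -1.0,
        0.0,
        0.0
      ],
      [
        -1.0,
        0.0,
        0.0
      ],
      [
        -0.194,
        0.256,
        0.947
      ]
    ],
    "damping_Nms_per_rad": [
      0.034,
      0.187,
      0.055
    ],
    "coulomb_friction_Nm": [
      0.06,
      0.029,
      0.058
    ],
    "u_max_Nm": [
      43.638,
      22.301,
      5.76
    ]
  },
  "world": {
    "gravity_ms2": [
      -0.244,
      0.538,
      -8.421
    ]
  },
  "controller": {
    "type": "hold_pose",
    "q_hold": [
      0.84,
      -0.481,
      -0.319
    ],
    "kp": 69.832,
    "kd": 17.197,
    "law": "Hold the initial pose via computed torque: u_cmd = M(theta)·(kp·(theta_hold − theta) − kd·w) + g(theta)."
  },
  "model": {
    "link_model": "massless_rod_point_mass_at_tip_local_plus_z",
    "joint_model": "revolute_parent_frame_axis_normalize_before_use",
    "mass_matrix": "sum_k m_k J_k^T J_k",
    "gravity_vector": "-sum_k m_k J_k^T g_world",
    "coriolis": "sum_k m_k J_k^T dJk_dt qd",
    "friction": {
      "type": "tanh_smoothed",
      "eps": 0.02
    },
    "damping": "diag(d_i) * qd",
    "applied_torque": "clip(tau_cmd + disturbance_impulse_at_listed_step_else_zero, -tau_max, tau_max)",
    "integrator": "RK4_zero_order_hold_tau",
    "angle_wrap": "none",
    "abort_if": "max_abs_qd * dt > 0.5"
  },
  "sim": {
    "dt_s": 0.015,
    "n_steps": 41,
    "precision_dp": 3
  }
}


{"k":1,"theta":[0.841,-0.481,-0.319],"w":[0.016,0.01,-0.007],"ee":[-0.039,0.325,0.752],"u":[-3.32,-1.473,-0.015]}
{"k":2,"theta":[0.841,-0.481,-0.319],"w":[0.005,0.014,-0.005],"ee":[-0.039,0.325,0.752],"u":[-3.282,-1.445,-0.014]}
{"k":3,"theta":[0.841,-0.481,-0.319],"w":[-0.0,0.014,-0.002],"ee":[-0.039,0.325,0.752],"u":[-3.253,-1.423,-0.013]}
{"k":4,"theta":[0.841,-0.481,-0.319],"w":[-0.002,0.01,-0.001],"ee":[-0.039,0.325,0.752],"u":[-3.232,-1.406,-0.013]}
{"k":5,"theta":[0.841,-0.481,-0.319],"w":[-0.003,0.009,-0.008],"ee":[-0.039,0.325,0.752],"u":[-3.216,-1.393,-0.011]}
{"k":6,"theta":[0.841,-0.481,-0.319],"w":[-0.003,0.006,-0.008],"ee":[-0.039,0.325,0.752],"u":[-3.204,-1.383,-0.01]}
{"k":7,"theta":[0.841,-0.481,-0.318],"w":[-0.004,0.005,-0.009],"ee":[-0.039,0.325,0.752],"u":[-3.195,-1.375,-0.01]}
{"k":8,"theta":[0.841,-0.481,-0.318],"w":[-0.005,0.005,-0.01],"ee":[-0.039,0.325,0.752],"u":[-3.188,-1.369,-0.01]}
{"k":9,"theta":[0.841,-0.481,-0.318],"w":[-0.005,0.004,-0.011],"ee":[-0.039,0.325,0.752],"u":[-3.182,-1.365,-0.009]}
{"k":10,"theta":[0.841,-0.481,-0.318],"w":[-0.005,0.004,-0.013],"ee":[-0.039,0.325,0.752],"u":[-3.178,-1.361,-0.009]}
{"k":11,"theta":[0.841,-0.481,-0.318],"w":[-0.005,0.004,-0.014],"ee":[-0.039,0.325,0.752],"u":[-3.175,-1.359,-0.009]}
{"k":12,"theta":[0.841,-0.481,-0.318],"w":[-0.005,0.003,-0.015],"ee":[-0.039,0.325,0.752],"u":[-3.172,-1.356,-0.009]}
{"k":13,"theta":[0.841,-0.481,-0.318],"w":[-0.005,0.003,-0.015],"ee":[-0.039,0.325,0.752],"u":[-3.17,-1.355,-0.008]}
{"k":14,"theta":[0.841,-0.481,-0.318],"w":[-0.005,0.003,-0.015],"ee":[-0.039,0.325,0.752],"u":[-3.169,-1.354,-0.008]}
{"k":15,"theta":[0.841,-0.482,-0.318],"w":[-0.005,0.004,-0.016],"ee":[-0.039,0.325,0.752],"u":[-3.168,-1.352,-0.008]}
{"k":16,"theta":[0.841,-0.482,-0.318],"w":[-0.005,0.004,-0.016],"ee":[-0.039,0.325,0.752],"u":[-3.167,-1.352,-0.008]}
{"k":17,"theta":[0.841,-0.482,-0.318],"w":[-0.005,0.004,-0.016],"ee":[-0.039,0.325,0.752],"u":[-3.166,-1.351,-0.008]}
{"k":18,"theta":[0.841,-0.482,-0.318],"w":[-0.005,0.004,-0.016],"ee":[-0.039,0.325,0.752],"u":[-3.166,-1.351,-0.008]}
{"k":19,"theta":[0.841,-0.482,-0.318],"w":[-0.005,0.004,-0.016],"ee":[-0.039,0.325,0.752],"u":[-3.165,-1.35,-0.008]}
{"k":20,"theta":[0.841,-0.482,-0.318],"w":[-0.005,0.004,-0.016],"ee":[-0.039,0.325,0.752],"u":[-3.165,-1.35,-0.008]}
{"k":21,"theta":[0.841,-0.482,-0.318],"w":[-0.005,0.004,-0.016],"ee":[-0.039,0.325,0.752],"u":[-1.341,0.219,0.592]}
{"k":22,"theta":[0.841,-0.482,-0.31],"w":[0.003,0.038,0.915],"ee":[-0.038,0.325,0.752],"u":[-3.651,-1.763,-0.153]}
{"k":23,"theta":[0.841,-0.481,-0.3],"w":[0.007,0.031,0.478],"ee":[-0.037,0.326,0.751],"u":[-3.55,-1.673,-0.102]}
{"k":24,"theta":[0.842,-0.481,-0.295],"w":[0.007,0.026,0.181],"ee":[-0.036,0.327,0.751],"u":[-3.467,-1.601,-0.066]}
{"k":25,"theta":[0.842,-0.481,-0.294],"w":[0.008,0.018,0.017],"ee":[-0.036,0.327,0.751],"u":[38.582,22.301,1.155]}
{"k":26,"theta":[0.896,-0.533,-0.293],"w":[6.976,-6.749,0.056],"ee":[-0.036,0.333,0.745],"u":[-14.545,-8.023,-0.343]}
{"k":27,"theta":[0.979,-0.611,-0.294],"w":[4.264,-3.811,-0.157],"ee":[-0.036,0.343,0.735],"u":[-12.261,-6.928,-0.281]}
{"k":28,"theta":[1.03,-0.655,-0.297],"w":[2.541,-2.07,-0.135],"ee":[-0.036,0.351,0.728],"u":[16.609,16.558,1.066]}
{"k":29,"theta":[1.062,-0.669,-0.299],"w":[1.737,0.056,-0.147],"ee":[-0.036,0.364,0.72],"u":[-16.133,-11.056,-0.56]}
{"k":30,"theta":[1.082,-0.667,-0.3],"w":[0.998,0.304,-0.019],"ee":[-0.037,0.38,0.712],"u":[-13.518,-9.102,-0.464]}
{"k":31,"theta":[1.093,-0.661,-0.3],"w":[0.481,0.423,-0.016],"ee":[-0.037,0.392,0.706],"u":[-11.397,-7.494,-0.373]}
{"k":32,"theta":[1.097,-0.654,-0.3],"w":[0.116,0.468,-0.014],"ee":[-0.037,0.399,0.703],"u":[-9.679,-6.179,-0.298]}
{"k":33,"theta":[1.097,-0.648,-0.3],"w":[-0.113,0.438,-0.009],"ee":[-0.037,0.404,0.701],"u":[-8.306,-5.111,-0.237]}
{"k":34,"theta":[1.095,-0.642,-0.299],"w":[-0.254,0.374,-0.006],"ee":[-0.036,0.406,0.7],"u":[-7.211,-4.248,-0.187]}
{"k":35,"theta":[1.09,-0.636,-0.299],"w":[-0.359,0.325,-0.004],"ee":[-0.036,0.406,0.7],"u":[-6.328,-3.555,-0.148]}
{"k":36,"theta":[1.084,-0.632,-0.299],"w":[-0.436,0.288,0.0],"ee":[-0.036,0.404,0.702],"u":[-5.618,-2.999,-0.116]}
{"k":37,"theta":[1.077,-0.628,-0.299],"w":[-0.49,0.261,-0.008],"ee":[-0.036,0.402,0.703],"u":[-5.049,-2.555,-0.089]}
{"k":38,"theta":[1.07,-0.624,-0.299],"w":[-0.526,0.239,-0.007],"ee":[-0.036,0.399,0.705],"u":[-4.594,-2.202,-0.069]}
{"k":39,"theta":[1.062,-0.621,-0.299],"w":[-0.546,0.222,-0.007],"ee":[-0.036,0.396,0.707],"u":[-4.232,-1.923,-0.053]}
{"k":40,"theta":[1.053,-0.617,-0.299],"w":[-0.555,0.208,-0.006],"ee":[-0.036,0.392,0.71],"u":[-3.945,-1.702,-0.04]}
{"k":41,"theta":[1.045,-0.614,-0.299],"w":[-0.555,0.196,-0.004],"ee":[-0.036,0.388,0.712]}
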